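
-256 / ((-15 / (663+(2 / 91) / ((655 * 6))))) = 30349912576 / 2682225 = 11315.20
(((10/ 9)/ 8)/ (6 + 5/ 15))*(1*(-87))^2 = 12615/ 76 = 165.99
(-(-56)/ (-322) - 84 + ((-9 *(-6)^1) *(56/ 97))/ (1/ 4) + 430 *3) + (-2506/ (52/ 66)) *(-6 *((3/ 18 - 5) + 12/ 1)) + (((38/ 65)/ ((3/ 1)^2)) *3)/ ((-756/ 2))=11355090364936/ 82223505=138100.30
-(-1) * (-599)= -599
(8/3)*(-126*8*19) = -51072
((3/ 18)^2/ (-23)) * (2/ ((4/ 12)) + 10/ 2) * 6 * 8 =-44/ 69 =-0.64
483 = 483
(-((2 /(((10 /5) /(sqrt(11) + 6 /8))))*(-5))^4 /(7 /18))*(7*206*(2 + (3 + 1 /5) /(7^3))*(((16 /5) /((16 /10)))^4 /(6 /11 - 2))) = 14008769579.14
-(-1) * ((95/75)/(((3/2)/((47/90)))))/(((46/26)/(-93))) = -23.18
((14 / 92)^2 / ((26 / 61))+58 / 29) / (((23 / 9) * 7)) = 1017189 / 8857576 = 0.11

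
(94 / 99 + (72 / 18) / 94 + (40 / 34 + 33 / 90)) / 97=2005357 / 76727970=0.03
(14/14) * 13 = 13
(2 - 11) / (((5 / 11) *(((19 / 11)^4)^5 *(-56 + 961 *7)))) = -66602249498323440910899 / 1253813564676445435539376071355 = -0.00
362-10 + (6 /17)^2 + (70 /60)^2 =3677665 /10404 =353.49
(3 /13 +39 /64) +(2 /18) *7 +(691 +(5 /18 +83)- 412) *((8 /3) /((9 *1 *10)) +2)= 744925189 /1010880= 736.91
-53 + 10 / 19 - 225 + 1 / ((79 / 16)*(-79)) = -32902856 / 118579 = -277.48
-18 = -18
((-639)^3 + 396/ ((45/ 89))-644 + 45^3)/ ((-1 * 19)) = 1304129274/ 95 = 13727676.57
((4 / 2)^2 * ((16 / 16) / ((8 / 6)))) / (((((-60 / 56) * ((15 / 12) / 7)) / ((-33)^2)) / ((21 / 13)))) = -8964648 / 325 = -27583.53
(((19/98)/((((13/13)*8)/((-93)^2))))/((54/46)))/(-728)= -419957/1712256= -0.25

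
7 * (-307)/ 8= -2149/ 8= -268.62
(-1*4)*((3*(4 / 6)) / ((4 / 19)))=-38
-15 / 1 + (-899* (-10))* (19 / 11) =170645 / 11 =15513.18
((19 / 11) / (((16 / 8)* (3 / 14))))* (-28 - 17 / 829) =-1029819 / 9119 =-112.93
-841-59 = -900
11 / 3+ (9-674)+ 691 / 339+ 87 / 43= -9581050 / 14577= -657.27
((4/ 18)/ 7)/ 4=1/ 126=0.01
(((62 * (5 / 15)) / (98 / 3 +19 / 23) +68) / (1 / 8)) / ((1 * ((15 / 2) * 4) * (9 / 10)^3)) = 42286400 / 1684719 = 25.10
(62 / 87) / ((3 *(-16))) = -31 / 2088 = -0.01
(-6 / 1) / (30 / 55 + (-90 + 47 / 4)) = 264 / 3419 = 0.08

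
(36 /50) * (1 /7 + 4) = 522 /175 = 2.98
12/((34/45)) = 270/17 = 15.88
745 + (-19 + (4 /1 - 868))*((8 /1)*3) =-20447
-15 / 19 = -0.79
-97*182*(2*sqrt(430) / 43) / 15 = -1135.14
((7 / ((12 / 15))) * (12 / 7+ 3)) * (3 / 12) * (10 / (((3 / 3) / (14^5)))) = 55463100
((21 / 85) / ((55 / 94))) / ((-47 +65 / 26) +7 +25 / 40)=-15792 / 1379125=-0.01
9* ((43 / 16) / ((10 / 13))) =5031 / 160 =31.44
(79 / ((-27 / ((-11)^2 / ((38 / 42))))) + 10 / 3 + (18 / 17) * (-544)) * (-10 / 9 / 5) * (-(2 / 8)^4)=-164839 / 196992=-0.84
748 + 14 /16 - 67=5455 /8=681.88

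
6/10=3/5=0.60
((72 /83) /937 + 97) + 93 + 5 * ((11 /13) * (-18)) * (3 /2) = 76605371 /1011023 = 75.77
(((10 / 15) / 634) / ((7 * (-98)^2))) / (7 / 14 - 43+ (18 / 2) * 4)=-1 / 415569882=-0.00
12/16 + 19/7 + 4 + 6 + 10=657/28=23.46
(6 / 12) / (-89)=-1 / 178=-0.01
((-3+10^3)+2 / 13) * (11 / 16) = 142593 / 208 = 685.54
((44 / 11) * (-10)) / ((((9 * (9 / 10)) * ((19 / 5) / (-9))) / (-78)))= -52000 / 57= -912.28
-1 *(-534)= 534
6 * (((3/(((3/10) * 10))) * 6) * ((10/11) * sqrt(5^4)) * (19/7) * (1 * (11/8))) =21375/7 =3053.57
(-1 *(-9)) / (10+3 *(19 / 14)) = 126 / 197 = 0.64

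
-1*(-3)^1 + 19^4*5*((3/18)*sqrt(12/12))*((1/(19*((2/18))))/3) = 34301/2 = 17150.50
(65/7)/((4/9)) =20.89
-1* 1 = -1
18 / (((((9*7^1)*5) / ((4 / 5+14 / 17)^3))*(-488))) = -657018 / 1311156875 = -0.00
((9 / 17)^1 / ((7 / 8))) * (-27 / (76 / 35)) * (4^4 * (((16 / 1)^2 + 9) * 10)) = -1648512000 / 323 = -5103752.32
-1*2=-2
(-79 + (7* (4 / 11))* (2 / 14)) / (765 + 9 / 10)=-8650 / 84249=-0.10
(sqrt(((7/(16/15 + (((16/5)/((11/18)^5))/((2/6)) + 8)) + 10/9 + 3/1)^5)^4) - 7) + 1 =1584641.41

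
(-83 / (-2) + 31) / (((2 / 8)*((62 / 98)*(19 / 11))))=156310 / 589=265.38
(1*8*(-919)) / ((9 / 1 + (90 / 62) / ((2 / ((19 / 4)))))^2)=-452177408 / 9529569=-47.45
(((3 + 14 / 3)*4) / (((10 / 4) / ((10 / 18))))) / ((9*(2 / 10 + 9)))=20 / 243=0.08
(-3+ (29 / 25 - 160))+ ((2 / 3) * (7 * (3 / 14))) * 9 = -3821 / 25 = -152.84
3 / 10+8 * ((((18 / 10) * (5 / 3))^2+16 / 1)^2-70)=44403 / 10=4440.30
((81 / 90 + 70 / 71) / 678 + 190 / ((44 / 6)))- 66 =-212273851 / 5295180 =-40.09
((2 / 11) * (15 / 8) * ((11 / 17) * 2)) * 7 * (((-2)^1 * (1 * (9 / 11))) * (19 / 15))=-1197 / 187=-6.40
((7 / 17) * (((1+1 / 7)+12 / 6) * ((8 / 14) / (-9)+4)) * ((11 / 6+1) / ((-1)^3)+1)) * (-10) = 300080 / 3213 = 93.40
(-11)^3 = -1331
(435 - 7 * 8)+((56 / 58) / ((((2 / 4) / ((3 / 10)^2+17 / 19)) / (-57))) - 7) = 263.61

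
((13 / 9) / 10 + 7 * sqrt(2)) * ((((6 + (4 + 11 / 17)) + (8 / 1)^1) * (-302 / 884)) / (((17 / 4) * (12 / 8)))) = -1340276 * sqrt(2) / 191607- 95734 / 663255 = -10.04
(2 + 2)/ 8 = 1/ 2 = 0.50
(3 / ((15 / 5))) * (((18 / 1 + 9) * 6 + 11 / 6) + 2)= 995 / 6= 165.83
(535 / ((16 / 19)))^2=103327225 / 256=403621.97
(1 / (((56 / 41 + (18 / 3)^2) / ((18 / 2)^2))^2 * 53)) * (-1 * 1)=-11029041 / 124392272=-0.09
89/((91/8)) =712/91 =7.82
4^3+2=66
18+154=172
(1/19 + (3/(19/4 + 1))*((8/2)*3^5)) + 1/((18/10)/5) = 2005676/3933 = 509.96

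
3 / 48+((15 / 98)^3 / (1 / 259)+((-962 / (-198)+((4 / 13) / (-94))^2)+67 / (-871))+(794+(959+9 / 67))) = 1171239035077732237 / 665890164956016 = 1758.91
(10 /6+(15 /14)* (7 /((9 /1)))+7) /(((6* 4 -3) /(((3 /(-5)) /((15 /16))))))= -152 /525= -0.29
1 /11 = 0.09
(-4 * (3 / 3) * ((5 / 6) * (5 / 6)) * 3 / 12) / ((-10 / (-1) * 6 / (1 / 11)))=-5 / 4752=-0.00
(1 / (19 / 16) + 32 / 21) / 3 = 944 / 1197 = 0.79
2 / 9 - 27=-241 / 9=-26.78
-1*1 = -1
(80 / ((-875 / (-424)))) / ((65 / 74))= 502016 / 11375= 44.13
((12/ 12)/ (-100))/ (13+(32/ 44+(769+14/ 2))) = -11/ 868700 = -0.00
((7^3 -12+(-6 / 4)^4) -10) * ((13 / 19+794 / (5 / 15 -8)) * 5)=-167728.19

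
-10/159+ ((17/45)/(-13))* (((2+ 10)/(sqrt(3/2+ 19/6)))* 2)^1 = -68* sqrt(42)/1365 - 10/159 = -0.39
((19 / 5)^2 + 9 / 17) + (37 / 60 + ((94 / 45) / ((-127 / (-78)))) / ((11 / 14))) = 40893191 / 2374900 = 17.22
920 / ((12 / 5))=1150 / 3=383.33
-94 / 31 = -3.03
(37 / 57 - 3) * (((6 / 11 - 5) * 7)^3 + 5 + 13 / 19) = 102721021190 / 1441473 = 71261.15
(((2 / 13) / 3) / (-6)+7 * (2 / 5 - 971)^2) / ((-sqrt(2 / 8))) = -38577535492 / 2925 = -13188901.02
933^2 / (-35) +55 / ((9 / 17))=-7801676 / 315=-24767.23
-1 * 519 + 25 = -494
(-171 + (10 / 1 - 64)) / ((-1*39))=5.77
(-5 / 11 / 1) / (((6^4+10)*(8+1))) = -5 / 129294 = -0.00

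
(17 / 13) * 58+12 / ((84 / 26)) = 7240 / 91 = 79.56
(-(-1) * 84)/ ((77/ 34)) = 37.09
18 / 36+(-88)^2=15489 / 2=7744.50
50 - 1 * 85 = -35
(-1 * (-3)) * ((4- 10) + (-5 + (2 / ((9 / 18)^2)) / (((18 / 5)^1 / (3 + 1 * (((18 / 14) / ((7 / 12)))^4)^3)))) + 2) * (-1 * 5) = -83932298550867627003067165 / 191581231380566414401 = -438102.93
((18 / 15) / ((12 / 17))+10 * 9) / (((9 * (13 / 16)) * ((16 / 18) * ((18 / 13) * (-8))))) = -917 / 720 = -1.27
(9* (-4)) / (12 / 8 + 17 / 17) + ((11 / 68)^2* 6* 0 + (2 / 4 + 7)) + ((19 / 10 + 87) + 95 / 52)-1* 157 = -3805 / 52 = -73.17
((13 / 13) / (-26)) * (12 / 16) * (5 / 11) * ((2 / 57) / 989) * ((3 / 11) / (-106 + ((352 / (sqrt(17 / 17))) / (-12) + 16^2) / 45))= 405 / 322303081672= 0.00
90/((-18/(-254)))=1270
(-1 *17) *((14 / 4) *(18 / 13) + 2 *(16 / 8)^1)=-1955 / 13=-150.38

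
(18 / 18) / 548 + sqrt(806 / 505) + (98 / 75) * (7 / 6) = 2.79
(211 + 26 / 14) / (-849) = -0.25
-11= -11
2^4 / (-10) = -1.60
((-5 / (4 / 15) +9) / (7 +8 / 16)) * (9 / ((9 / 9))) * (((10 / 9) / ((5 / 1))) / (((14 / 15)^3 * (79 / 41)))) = -359775 / 216776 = -1.66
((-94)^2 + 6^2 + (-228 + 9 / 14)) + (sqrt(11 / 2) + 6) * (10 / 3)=8672.46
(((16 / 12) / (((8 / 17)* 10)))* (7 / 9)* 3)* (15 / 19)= 119 / 228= 0.52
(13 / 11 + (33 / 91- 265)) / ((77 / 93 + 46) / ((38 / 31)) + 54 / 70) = -150319830 / 22236929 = -6.76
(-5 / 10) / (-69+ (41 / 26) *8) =0.01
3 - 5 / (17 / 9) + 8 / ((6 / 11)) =766 / 51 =15.02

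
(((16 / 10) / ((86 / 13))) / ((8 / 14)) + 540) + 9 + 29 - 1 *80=107161 / 215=498.42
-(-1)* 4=4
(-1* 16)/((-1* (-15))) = -16/15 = -1.07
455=455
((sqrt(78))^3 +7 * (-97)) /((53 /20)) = -13580 /53 +1560 * sqrt(78) /53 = 3.73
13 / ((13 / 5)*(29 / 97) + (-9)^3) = -6305 / 353188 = -0.02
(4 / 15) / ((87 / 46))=184 / 1305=0.14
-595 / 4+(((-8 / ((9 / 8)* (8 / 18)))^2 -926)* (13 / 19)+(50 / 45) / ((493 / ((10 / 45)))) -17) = -1894300201 / 3034908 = -624.17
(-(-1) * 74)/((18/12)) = 148/3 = 49.33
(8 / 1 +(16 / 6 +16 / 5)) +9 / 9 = 223 / 15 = 14.87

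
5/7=0.71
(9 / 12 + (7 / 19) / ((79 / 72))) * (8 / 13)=13038 / 19513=0.67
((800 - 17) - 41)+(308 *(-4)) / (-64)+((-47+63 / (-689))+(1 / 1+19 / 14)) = 13823021 / 19292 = 716.52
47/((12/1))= 47/12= 3.92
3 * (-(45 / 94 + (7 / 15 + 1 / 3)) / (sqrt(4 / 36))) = -5409 / 470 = -11.51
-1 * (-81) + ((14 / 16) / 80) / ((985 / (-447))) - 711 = -397155129 / 630400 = -630.00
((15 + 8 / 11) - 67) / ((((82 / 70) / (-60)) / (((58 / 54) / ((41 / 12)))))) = 15265600 / 18491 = 825.57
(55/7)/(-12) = -55/84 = -0.65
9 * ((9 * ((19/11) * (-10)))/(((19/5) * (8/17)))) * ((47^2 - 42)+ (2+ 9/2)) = -149645475/88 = -1700516.76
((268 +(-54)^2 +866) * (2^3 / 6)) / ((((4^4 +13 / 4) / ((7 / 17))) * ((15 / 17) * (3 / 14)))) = 47040 / 1037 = 45.36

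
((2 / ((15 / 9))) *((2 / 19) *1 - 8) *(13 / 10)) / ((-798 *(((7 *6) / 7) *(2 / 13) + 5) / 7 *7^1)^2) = -2197 / 3985367078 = -0.00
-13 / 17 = -0.76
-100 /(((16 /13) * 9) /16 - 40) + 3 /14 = 2819 /1022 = 2.76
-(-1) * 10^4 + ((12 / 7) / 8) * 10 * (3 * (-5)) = 69775 / 7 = 9967.86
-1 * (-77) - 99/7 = 440/7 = 62.86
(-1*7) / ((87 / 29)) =-7 / 3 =-2.33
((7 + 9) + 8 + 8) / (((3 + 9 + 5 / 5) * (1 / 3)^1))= 96 / 13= 7.38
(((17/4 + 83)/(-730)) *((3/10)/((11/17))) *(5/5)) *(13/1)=-231387/321200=-0.72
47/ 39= 1.21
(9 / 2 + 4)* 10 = 85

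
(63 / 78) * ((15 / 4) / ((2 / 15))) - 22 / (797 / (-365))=5436065 / 165776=32.79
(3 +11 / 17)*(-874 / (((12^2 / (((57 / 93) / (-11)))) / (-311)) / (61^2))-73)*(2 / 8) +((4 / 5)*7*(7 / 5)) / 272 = -240257012821 / 673200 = -356888.02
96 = 96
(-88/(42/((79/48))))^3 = -656234909/16003008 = -41.01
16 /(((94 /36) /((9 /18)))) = 144 /47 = 3.06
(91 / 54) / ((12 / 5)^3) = 11375 / 93312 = 0.12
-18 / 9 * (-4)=8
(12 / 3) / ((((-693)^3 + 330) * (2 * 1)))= -2 / 332812227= -0.00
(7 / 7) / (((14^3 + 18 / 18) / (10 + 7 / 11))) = 13 / 3355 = 0.00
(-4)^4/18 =128/9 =14.22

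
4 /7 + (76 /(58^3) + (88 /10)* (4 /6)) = 32975923 /5121690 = 6.44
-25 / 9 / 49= -25 / 441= -0.06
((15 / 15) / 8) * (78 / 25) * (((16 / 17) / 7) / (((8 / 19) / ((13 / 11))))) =9633 / 65450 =0.15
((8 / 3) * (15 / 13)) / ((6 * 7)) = 20 / 273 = 0.07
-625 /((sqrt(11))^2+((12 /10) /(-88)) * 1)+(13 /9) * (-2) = -1300342 /21753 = -59.78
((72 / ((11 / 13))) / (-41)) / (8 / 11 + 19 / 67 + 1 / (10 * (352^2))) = -2354626560 / 1146863849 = -2.05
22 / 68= 11 / 34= 0.32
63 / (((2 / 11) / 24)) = 8316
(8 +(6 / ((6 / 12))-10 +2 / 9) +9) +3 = 200 / 9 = 22.22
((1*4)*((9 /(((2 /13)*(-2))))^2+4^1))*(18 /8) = 123777 /16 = 7736.06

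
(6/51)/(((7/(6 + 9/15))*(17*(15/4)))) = 0.00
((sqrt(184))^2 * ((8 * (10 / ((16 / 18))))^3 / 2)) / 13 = 67068000 / 13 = 5159076.92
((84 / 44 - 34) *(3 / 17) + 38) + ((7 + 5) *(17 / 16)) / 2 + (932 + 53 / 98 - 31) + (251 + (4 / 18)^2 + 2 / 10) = 35373457249 / 29688120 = 1191.50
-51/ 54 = -17/ 18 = -0.94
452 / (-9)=-452 / 9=-50.22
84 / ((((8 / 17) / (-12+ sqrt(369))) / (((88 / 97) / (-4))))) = 47124 / 97 - 11781 * sqrt(41) / 97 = -291.87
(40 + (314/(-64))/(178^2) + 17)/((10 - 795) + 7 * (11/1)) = -57791459/717832704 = -0.08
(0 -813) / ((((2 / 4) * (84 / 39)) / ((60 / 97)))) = -317070 / 679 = -466.97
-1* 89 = -89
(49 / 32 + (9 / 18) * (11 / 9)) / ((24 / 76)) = 11723 / 1728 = 6.78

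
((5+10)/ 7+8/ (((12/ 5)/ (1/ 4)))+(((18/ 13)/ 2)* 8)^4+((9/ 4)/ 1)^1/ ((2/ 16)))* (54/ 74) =10384777737/ 14794598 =701.93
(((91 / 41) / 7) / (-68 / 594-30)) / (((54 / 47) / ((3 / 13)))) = -0.00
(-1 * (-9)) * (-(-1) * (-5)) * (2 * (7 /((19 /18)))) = -11340 /19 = -596.84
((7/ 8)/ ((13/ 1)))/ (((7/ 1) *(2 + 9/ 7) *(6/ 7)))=49/ 14352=0.00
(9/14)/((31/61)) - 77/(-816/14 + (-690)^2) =914597191/723107364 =1.26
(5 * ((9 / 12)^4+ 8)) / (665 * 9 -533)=10645 / 1395712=0.01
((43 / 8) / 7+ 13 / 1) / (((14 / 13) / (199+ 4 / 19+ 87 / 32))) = 175793397 / 68096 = 2581.55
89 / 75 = 1.19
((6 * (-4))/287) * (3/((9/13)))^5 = -2970344/23247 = -127.77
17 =17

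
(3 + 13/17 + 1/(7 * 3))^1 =1361/357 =3.81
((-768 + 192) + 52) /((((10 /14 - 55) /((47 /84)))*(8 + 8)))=6157 /18240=0.34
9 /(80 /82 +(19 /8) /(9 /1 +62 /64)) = 13079 /1764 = 7.41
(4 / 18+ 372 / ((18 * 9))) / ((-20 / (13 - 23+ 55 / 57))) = 1751 / 1539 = 1.14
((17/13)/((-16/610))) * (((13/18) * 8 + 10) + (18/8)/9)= -2991745/3744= -799.08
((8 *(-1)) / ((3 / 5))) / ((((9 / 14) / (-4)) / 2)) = 4480 / 27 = 165.93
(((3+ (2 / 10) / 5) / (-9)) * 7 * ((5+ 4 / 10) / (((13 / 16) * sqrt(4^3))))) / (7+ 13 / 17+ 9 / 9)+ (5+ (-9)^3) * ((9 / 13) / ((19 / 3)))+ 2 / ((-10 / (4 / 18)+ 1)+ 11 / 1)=-12057913778 / 151812375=-79.43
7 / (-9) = -7 / 9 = -0.78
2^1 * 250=500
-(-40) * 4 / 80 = 2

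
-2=-2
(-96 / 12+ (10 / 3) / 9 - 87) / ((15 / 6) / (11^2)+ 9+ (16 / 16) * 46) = -123662 / 71901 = -1.72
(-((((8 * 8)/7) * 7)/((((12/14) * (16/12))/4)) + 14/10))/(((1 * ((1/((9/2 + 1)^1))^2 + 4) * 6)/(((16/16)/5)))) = -136367/73200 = -1.86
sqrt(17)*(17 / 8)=17*sqrt(17) / 8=8.76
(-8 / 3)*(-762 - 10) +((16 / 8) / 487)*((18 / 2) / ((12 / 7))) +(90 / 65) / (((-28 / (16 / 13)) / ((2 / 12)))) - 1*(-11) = 2069.68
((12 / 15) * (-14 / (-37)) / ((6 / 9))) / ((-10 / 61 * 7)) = -366 / 925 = -0.40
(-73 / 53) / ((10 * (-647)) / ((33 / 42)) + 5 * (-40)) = 803 / 4917340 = 0.00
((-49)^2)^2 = 5764801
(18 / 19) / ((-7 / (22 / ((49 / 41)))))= -16236 / 6517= -2.49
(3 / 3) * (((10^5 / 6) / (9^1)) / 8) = 6250 / 27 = 231.48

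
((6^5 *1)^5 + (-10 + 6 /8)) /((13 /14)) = 61234466526002433713 /2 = 30617233263001216856.50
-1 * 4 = -4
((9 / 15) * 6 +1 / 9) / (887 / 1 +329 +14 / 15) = 167 / 54762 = 0.00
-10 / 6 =-5 / 3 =-1.67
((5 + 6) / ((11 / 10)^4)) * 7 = 70000 / 1331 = 52.59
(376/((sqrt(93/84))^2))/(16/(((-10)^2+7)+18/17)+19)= 2762848/155775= 17.74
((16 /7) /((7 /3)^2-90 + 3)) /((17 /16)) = -1152 /43673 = -0.03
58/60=29/30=0.97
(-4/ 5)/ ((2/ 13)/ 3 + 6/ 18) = -52/ 25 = -2.08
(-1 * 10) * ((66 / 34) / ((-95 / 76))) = 15.53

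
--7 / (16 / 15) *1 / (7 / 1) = 0.94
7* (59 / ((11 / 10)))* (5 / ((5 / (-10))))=-41300 / 11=-3754.55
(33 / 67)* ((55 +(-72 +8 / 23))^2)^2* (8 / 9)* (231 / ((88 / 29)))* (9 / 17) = 432440467703937 / 318738899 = 1356723.23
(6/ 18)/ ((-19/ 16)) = -16/ 57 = -0.28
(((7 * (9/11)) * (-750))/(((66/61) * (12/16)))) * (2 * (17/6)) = -3629500/121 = -29995.87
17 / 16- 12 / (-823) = 14183 / 13168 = 1.08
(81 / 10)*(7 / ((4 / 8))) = 567 / 5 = 113.40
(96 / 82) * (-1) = -48 / 41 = -1.17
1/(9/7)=7/9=0.78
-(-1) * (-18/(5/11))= -198/5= -39.60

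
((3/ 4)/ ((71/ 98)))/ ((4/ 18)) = 1323/ 284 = 4.66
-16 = -16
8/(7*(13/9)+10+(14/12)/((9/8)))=216/571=0.38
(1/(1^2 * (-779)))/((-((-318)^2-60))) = 1/78728856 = 0.00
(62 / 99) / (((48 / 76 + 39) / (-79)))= -93062 / 74547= -1.25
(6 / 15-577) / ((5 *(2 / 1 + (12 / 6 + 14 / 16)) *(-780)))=1922 / 63375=0.03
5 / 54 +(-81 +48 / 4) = -3721 / 54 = -68.91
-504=-504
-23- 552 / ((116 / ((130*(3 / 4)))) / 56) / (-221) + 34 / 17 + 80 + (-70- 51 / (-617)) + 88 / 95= 3108612768 / 28897195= 107.57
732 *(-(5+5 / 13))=-51240 / 13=-3941.54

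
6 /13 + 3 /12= 37 /52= 0.71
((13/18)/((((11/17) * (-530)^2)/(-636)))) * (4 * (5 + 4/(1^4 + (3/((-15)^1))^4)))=-248846/2737185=-0.09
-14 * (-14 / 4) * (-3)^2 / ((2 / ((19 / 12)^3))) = 336091 / 384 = 875.24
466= 466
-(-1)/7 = 1/7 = 0.14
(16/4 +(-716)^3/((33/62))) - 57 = -22757826901/33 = -689631118.21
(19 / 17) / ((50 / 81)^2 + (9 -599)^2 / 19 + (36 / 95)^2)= 1125047475 / 18442892221952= 0.00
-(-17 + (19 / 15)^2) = 3464 / 225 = 15.40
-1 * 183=-183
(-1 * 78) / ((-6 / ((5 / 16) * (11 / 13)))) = 55 / 16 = 3.44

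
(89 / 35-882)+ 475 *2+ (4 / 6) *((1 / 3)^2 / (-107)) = 7132871 / 101115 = 70.54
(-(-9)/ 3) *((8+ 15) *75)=5175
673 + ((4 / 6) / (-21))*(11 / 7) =296771 / 441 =672.95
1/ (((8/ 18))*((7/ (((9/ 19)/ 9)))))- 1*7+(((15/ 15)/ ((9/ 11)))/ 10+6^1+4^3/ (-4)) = -403649/ 23940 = -16.86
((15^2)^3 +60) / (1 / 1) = 11390685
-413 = -413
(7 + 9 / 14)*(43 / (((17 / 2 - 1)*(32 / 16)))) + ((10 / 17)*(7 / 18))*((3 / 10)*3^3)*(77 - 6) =273941 / 1785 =153.47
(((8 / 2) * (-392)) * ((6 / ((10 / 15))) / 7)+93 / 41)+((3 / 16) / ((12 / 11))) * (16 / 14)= -2013.54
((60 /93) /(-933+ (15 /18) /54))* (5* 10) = -324000 /9370897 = -0.03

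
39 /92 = 0.42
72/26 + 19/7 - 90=-84.52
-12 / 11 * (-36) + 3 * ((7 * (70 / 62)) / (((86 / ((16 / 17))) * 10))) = 9796020 / 249271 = 39.30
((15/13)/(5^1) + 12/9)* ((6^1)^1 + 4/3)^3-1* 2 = 647422/1053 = 614.84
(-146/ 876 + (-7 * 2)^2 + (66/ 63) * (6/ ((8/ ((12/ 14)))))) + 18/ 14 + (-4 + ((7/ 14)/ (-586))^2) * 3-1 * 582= -80000965679/ 201916848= -396.21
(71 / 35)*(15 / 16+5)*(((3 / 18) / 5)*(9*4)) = 4047 / 280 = 14.45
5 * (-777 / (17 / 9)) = -34965 / 17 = -2056.76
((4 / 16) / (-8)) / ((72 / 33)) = -11 / 768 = -0.01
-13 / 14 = -0.93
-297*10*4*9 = -106920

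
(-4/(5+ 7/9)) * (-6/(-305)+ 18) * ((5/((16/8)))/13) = -24732/10309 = -2.40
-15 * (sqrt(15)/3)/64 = -5 * sqrt(15)/64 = -0.30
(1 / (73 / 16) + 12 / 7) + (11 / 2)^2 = 65783 / 2044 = 32.18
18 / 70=9 / 35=0.26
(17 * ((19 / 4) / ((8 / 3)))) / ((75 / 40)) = 323 / 20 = 16.15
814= 814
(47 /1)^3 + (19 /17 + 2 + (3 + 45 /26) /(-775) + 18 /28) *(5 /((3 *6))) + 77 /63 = 74687223584 /719355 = 103825.27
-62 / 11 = -5.64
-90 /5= -18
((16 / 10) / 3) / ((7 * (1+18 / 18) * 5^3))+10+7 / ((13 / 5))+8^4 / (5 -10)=-806.51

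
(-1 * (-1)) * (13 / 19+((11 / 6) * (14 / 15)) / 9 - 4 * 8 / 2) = -116392 / 7695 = -15.13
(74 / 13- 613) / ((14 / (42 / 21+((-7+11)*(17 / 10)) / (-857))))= -6739172 / 77987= -86.41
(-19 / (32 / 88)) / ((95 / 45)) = -99 / 4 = -24.75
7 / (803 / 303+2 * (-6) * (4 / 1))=-303 / 1963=-0.15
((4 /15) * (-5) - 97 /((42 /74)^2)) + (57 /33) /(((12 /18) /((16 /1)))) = -1266095 /4851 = -261.00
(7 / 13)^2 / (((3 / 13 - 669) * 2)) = -7 / 32292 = -0.00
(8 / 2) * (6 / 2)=12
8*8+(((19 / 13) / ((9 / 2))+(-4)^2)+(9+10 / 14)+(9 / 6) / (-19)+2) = 2861983 / 31122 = 91.96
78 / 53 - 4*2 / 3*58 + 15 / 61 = -1483453 / 9699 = -152.95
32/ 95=0.34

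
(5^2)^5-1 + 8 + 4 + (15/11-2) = 107421989/11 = 9765635.36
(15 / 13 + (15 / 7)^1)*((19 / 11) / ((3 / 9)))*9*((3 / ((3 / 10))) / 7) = 1539000 / 7007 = 219.64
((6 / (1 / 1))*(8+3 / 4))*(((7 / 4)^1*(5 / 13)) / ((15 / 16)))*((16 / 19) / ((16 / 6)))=11.90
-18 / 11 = -1.64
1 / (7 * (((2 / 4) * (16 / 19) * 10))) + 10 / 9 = 5771 / 5040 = 1.15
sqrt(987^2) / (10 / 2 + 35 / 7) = 987 / 10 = 98.70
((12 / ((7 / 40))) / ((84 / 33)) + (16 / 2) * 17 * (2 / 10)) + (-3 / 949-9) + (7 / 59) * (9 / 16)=9921225479 / 219484720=45.20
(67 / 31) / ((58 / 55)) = 3685 / 1798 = 2.05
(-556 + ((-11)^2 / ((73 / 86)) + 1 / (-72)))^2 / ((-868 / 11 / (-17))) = 883144577112523 / 23978965248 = 36829.97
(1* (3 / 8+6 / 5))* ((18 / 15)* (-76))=-3591 / 25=-143.64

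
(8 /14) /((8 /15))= 15 /14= 1.07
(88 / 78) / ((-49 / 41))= -1804 / 1911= -0.94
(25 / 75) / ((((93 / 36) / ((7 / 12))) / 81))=189 / 31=6.10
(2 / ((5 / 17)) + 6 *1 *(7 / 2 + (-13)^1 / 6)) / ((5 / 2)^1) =148 / 25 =5.92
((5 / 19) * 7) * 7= 245 / 19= 12.89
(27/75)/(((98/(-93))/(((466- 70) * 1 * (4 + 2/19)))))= -12926628/23275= -555.39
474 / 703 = 0.67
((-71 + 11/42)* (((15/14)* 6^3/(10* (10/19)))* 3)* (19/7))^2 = 7547267536250121/11764900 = 641507155.71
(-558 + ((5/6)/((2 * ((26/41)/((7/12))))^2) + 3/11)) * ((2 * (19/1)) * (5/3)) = -1361198025175/38548224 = -35311.56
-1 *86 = -86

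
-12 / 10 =-6 / 5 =-1.20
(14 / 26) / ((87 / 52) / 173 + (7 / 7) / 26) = 4844 / 433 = 11.19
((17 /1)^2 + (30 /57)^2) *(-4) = -417716 /361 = -1157.11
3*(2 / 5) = 6 / 5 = 1.20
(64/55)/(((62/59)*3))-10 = -49262/5115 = -9.63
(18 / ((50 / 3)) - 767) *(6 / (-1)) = 114888 / 25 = 4595.52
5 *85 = 425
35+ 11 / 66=35.17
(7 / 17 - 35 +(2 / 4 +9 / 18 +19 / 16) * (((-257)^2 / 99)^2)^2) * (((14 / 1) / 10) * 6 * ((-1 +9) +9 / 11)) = 7688678946965210924012773 / 239508605160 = 32101890209034.07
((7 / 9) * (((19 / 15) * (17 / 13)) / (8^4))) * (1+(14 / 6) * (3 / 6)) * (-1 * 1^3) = -2261 / 3317760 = -0.00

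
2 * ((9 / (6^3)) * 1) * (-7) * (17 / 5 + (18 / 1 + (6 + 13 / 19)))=-4669 / 285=-16.38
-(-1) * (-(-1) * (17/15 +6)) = 107/15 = 7.13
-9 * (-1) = 9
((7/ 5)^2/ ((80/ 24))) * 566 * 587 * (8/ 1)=195358296/ 125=1562866.37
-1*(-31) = 31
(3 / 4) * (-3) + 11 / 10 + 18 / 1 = 337 / 20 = 16.85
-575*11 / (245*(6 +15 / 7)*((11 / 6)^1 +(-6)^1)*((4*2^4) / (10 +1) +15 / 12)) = 22264 / 206815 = 0.11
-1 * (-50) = 50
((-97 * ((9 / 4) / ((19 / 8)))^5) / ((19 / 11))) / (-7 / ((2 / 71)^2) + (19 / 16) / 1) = 1194766848 / 245908819987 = 0.00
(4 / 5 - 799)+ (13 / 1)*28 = -434.20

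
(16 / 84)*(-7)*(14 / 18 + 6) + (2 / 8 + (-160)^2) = 2763851 / 108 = 25591.21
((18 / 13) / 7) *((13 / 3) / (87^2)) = 2 / 17661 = 0.00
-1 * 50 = -50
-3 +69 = 66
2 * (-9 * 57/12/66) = -57/44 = -1.30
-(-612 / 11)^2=-374544 / 121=-3095.40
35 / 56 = 5 / 8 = 0.62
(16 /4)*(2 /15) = 0.53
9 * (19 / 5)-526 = -2459 / 5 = -491.80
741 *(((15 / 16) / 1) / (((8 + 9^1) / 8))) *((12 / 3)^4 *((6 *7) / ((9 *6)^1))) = 1106560 / 17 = 65091.76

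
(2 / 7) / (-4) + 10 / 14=0.64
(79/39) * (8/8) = 79/39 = 2.03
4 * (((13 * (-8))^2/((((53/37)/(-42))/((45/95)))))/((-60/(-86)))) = -4336480512/5035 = -861267.23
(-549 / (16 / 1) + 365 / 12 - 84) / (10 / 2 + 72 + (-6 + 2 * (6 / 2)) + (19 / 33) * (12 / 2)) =-46409 / 42480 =-1.09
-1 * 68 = -68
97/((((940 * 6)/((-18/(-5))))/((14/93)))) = 679/72850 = 0.01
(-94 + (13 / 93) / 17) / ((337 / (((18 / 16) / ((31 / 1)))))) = -445803 / 44044552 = -0.01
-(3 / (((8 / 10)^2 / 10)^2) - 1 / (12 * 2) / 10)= -703121 / 960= -732.42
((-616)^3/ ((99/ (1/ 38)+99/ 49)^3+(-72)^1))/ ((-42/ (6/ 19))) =3928550467072/ 119205899411543775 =0.00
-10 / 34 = -5 / 17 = -0.29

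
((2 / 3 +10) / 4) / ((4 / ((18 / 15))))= 4 / 5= 0.80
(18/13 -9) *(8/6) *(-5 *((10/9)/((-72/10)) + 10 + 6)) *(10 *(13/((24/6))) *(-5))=-3529625/27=-130726.85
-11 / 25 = -0.44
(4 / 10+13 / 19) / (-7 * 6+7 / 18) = -1854 / 71155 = -0.03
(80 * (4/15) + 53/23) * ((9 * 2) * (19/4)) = 92967/46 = 2021.02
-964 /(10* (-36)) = 241 /90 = 2.68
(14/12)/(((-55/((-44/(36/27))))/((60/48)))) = 7/8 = 0.88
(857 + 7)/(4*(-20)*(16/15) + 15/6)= -5184/497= -10.43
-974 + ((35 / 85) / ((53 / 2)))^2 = -790693978 / 811801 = -974.00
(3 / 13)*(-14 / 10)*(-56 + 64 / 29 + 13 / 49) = 17553 / 1015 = 17.29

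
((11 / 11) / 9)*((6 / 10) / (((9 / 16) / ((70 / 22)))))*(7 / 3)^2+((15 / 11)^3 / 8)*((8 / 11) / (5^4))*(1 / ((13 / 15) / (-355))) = 87971399 / 46250919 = 1.90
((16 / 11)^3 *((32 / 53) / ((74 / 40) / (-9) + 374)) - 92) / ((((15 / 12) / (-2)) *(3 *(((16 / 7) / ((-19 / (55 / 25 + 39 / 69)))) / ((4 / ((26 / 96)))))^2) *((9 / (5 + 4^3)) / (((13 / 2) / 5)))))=115661029760775238208 / 119992339576989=963903.45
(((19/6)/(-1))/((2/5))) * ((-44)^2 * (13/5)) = -119548/3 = -39849.33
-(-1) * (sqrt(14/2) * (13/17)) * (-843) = -1705.58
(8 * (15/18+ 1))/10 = 22/15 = 1.47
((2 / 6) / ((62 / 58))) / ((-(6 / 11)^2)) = -3509 / 3348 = -1.05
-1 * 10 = -10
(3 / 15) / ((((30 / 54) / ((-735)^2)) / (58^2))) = 654234084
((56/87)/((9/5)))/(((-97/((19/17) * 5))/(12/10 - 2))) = 21280/1291167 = 0.02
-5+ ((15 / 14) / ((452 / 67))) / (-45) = -94987 / 18984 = -5.00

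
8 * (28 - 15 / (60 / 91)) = 42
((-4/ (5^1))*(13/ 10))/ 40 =-13/ 500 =-0.03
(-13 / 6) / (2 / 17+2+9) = -221 / 1134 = -0.19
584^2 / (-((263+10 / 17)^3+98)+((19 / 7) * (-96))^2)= -0.02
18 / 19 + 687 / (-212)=-9237 / 4028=-2.29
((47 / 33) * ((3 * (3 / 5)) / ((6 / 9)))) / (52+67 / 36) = 7614 / 106645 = 0.07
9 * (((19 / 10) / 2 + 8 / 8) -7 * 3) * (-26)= 44577 / 10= 4457.70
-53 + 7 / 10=-523 / 10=-52.30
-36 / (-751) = 36 / 751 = 0.05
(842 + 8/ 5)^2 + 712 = 17809324/ 25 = 712372.96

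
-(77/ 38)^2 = -5929/ 1444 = -4.11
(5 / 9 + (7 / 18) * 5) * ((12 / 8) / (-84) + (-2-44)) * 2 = -230.09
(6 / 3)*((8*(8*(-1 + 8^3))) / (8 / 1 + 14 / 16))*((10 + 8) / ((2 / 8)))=37675008 / 71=530633.92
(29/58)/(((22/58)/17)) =493/22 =22.41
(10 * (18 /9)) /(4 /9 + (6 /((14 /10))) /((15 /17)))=630 /167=3.77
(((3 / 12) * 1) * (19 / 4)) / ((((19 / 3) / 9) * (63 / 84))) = 9 / 4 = 2.25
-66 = -66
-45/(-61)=45/61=0.74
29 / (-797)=-29 / 797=-0.04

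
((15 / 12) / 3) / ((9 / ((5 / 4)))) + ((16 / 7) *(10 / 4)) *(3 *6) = 311215 / 3024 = 102.92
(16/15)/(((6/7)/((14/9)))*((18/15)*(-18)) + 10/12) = -1568/16271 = -0.10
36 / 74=18 / 37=0.49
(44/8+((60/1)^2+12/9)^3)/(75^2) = 100888975889/12150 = 8303619.41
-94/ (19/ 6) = -564/ 19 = -29.68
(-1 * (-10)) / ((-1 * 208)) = -5 / 104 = -0.05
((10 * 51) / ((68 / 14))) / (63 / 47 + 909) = 1645 / 14262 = 0.12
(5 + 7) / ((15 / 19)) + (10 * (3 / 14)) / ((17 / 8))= 9644 / 595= 16.21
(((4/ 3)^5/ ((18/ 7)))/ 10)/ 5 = 1792/ 54675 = 0.03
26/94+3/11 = 284/517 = 0.55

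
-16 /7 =-2.29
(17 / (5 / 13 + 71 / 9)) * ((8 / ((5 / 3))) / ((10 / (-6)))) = -17901 / 3025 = -5.92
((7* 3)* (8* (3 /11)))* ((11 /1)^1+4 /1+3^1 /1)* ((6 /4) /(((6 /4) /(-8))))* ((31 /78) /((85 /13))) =-374976 /935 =-401.04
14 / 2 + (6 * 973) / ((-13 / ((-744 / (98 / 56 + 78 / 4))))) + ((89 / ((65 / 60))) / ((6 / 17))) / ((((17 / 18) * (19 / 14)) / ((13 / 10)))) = 67041485 / 4199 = 15966.06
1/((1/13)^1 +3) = 13/40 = 0.32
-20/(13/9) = -180/13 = -13.85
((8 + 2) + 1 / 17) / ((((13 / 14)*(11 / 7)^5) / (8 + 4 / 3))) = 375535608 / 35592271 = 10.55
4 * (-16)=-64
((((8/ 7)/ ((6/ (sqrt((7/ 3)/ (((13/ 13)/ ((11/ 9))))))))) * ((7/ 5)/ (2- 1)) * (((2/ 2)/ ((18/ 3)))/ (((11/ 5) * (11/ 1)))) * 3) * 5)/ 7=10 * sqrt(231)/ 22869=0.01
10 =10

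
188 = 188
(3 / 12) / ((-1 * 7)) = -1 / 28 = -0.04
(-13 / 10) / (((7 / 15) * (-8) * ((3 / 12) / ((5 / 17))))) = 195 / 476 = 0.41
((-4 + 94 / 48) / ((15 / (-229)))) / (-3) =-11221 / 1080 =-10.39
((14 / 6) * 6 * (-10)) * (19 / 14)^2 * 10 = -18050 / 7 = -2578.57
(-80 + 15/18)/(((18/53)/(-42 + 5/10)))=2089525/216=9673.73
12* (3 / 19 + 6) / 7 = 1404 / 133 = 10.56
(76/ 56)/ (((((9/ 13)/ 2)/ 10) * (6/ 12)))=4940/ 63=78.41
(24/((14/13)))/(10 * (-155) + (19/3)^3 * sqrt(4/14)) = -6779700/467917913 - 1111158 * sqrt(14)/3275425391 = -0.02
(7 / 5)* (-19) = -26.60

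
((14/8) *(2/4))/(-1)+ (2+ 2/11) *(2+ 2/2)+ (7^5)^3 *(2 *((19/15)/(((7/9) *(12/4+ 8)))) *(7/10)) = 2164888048546483/2200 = 984040022066.58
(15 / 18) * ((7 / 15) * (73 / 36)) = 511 / 648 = 0.79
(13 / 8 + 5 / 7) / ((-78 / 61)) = -7991 / 4368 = -1.83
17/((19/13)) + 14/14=240/19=12.63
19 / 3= 6.33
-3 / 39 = -1 / 13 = -0.08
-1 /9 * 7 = -0.78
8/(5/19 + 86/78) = 1482/253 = 5.86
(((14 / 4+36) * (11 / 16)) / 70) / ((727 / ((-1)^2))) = 869 / 1628480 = 0.00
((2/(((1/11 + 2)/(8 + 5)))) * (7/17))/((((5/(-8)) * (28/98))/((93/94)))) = -2606604/91885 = -28.37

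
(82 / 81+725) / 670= 58807 / 54270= 1.08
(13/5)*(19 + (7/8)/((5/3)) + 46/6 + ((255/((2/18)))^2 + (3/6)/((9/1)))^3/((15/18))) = 4431155716108204228516813/9720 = 455880217706605373304.20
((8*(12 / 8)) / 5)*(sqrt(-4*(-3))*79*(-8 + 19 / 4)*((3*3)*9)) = -499122*sqrt(3) / 5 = -172900.93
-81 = -81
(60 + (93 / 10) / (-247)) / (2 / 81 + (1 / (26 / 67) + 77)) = 11996667 / 15925895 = 0.75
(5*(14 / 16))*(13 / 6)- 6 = 167 / 48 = 3.48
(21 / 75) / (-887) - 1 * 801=-17762182 / 22175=-801.00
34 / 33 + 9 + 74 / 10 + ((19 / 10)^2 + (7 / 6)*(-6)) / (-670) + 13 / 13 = 40760587 / 2211000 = 18.44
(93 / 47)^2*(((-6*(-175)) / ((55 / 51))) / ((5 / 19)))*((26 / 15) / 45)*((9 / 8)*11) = 6905.03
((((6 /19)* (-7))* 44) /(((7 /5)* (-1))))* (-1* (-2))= 138.95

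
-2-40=-42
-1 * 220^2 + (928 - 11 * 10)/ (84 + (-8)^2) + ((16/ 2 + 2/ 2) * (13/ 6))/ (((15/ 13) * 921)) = -8245689151/ 170385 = -48394.45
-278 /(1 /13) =-3614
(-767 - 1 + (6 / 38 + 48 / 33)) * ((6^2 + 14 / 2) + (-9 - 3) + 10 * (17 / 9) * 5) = -96139.06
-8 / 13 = -0.62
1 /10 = 0.10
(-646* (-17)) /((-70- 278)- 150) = -5491 /249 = -22.05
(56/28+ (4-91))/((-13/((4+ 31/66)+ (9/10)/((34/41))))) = 62327/1716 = 36.32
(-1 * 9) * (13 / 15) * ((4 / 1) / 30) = -26 / 25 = -1.04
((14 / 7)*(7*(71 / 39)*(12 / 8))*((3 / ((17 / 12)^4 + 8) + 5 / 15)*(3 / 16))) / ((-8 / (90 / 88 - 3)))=1450279299 / 1404671488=1.03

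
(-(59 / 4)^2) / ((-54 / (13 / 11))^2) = -0.10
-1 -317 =-318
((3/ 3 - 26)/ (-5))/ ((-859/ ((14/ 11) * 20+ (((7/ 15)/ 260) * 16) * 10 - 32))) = 13424/ 368511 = 0.04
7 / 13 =0.54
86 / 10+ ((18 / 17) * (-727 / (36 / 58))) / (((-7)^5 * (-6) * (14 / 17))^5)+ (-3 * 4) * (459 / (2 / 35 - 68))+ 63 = 5090350182338083803829178768126749181 / 33342586737504471309066572512373760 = 152.67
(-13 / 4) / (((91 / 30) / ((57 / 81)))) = -95 / 126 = -0.75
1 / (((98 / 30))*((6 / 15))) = 75 / 98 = 0.77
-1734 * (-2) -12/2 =3462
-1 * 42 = -42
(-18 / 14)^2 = 81 / 49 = 1.65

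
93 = 93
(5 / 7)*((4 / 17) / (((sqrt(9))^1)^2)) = 20 / 1071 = 0.02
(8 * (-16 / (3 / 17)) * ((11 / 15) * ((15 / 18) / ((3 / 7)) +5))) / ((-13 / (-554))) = -157413.87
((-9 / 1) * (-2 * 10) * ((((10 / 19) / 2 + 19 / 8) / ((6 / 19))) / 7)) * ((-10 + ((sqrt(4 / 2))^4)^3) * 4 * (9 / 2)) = 1461645 / 7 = 208806.43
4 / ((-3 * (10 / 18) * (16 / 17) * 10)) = -51 / 200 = -0.26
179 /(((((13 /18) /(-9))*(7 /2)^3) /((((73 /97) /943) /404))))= -4233708 /41194788089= -0.00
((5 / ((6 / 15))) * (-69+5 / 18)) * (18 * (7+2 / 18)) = -989600 / 9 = -109955.56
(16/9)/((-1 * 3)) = -16/27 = -0.59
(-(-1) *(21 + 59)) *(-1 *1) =-80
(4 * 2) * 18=144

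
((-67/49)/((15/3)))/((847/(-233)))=15611/207515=0.08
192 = 192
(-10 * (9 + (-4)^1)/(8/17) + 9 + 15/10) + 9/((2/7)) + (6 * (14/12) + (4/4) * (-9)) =-265/4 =-66.25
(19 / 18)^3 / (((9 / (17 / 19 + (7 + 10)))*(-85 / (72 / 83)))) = -1444 / 60507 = -0.02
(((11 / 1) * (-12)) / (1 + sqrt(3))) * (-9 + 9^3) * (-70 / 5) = -665280 + 665280 * sqrt(3) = 487018.76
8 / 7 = 1.14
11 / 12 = 0.92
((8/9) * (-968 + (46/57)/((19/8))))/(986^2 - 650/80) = -67070464/75807321741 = -0.00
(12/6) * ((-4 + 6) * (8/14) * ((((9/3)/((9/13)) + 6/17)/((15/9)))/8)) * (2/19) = 956/11305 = 0.08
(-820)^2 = 672400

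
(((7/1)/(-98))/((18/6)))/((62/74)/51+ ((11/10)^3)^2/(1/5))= -62900000/23443949249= -0.00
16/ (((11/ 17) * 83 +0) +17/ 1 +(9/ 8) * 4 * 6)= 272/ 1661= 0.16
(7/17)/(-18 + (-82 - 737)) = -7/14229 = -0.00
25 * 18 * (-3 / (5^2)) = -54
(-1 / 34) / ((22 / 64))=-0.09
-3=-3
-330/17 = -19.41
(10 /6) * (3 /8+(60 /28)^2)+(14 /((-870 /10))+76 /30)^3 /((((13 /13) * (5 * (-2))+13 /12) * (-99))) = 34995264361087 /4219760391000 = 8.29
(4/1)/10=2/5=0.40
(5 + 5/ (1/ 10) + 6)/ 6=61/ 6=10.17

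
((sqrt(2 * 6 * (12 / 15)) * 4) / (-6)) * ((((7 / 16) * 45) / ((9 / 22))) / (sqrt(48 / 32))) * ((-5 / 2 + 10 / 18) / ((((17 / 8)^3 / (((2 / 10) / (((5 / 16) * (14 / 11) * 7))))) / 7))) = 1734656 * sqrt(10) / 663255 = 8.27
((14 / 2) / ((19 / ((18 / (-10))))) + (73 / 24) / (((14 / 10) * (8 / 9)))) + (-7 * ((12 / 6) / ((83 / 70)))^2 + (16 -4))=-1798688831 / 293195840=-6.13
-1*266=-266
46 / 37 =1.24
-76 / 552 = -19 / 138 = -0.14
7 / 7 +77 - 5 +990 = 1063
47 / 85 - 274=-23243 / 85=-273.45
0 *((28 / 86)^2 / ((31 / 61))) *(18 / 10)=0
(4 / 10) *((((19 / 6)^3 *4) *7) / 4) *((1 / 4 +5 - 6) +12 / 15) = 48013 / 10800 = 4.45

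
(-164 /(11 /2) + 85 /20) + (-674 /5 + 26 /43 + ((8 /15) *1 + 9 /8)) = -8974051 /56760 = -158.11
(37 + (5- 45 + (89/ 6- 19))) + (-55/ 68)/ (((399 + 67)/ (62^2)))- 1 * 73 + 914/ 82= -36877492/ 487203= -75.69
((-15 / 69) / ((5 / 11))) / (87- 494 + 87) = 11 / 7360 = 0.00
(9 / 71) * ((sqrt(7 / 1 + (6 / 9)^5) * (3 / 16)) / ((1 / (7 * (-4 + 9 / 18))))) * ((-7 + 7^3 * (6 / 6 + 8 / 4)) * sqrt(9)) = -75117 * sqrt(5199) / 1136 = -4767.82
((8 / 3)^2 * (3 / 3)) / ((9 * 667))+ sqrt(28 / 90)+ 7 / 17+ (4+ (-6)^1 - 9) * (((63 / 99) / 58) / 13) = 9639505 / 23879934+ sqrt(70) / 15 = 0.96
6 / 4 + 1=5 / 2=2.50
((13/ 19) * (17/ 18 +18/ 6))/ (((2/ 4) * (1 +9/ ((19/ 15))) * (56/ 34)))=15691/ 38808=0.40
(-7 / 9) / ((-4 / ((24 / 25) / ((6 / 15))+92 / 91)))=388 / 585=0.66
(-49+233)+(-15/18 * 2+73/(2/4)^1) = 985/3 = 328.33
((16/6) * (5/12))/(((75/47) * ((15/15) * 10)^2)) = 47/6750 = 0.01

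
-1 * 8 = -8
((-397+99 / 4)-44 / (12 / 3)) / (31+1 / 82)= -62853 / 5086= -12.36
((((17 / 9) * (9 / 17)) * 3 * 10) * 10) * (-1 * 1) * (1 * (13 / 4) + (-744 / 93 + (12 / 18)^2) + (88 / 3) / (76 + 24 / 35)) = 215375 / 183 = 1176.91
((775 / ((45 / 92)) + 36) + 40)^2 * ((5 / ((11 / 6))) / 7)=2233231360 / 2079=1074185.36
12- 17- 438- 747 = -1190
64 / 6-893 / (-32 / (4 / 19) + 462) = 7241 / 930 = 7.79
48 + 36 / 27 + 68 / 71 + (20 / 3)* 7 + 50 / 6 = 22427 / 213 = 105.29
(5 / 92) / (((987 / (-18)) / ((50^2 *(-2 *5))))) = 187500 / 7567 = 24.78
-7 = -7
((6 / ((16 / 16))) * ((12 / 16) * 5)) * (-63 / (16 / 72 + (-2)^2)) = -25515 / 76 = -335.72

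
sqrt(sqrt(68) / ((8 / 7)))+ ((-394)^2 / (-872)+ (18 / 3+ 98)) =-16137 / 218+ 17^(1 / 4) * sqrt(7) / 2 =-71.34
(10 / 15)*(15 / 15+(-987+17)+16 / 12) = -5806 / 9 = -645.11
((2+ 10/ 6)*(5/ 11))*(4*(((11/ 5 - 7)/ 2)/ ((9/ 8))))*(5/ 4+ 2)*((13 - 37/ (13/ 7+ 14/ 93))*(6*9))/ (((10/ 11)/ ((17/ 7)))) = 1656036096/ 45745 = 36201.47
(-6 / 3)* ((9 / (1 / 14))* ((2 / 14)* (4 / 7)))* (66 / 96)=-99 / 7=-14.14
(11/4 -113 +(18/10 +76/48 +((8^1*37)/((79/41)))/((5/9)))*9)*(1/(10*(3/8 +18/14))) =1776124/12245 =145.05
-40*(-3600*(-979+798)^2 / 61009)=4717584000 / 61009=77326.03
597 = 597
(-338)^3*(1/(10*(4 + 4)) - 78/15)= 400625147/2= 200312573.50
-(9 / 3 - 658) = 655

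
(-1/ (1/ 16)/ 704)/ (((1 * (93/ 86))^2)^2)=-13675204/ 822857211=-0.02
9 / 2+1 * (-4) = 1 / 2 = 0.50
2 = 2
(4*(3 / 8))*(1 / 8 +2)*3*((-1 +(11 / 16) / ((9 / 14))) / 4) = 85 / 512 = 0.17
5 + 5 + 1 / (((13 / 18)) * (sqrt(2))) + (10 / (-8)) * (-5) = 9 * sqrt(2) / 13 + 65 / 4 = 17.23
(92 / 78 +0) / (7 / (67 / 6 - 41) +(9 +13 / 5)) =20585 / 198354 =0.10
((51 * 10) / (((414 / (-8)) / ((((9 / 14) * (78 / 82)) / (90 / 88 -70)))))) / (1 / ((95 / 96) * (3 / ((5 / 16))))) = 3325608 / 4006807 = 0.83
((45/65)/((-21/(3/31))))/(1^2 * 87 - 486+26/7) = 9/1115101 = 0.00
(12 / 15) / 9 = 4 / 45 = 0.09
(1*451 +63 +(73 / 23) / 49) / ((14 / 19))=11007669 / 15778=697.66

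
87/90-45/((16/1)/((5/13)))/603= 201697/209040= 0.96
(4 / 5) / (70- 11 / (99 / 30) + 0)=3 / 250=0.01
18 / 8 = 2.25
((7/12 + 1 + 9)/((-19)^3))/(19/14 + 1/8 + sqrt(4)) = -1778/4012515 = -0.00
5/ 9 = 0.56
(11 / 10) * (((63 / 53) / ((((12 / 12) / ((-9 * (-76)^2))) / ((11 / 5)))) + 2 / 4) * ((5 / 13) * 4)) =-792545149 / 3445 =-230056.65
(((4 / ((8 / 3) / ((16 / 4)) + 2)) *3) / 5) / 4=9 / 40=0.22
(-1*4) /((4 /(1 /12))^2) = -1 /576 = -0.00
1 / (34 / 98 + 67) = 0.01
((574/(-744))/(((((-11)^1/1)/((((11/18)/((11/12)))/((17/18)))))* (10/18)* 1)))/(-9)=-287/28985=-0.01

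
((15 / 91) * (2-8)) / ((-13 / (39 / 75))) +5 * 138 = 313968 / 455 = 690.04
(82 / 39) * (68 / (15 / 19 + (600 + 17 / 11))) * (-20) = -728365 / 153426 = -4.75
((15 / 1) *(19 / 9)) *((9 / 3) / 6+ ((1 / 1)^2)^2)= 47.50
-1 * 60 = -60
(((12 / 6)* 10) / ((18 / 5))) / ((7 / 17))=850 / 63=13.49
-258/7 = -36.86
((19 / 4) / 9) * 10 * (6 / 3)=95 / 9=10.56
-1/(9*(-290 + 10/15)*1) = 1/2604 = 0.00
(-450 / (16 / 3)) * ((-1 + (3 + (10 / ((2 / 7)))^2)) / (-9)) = 92025 / 8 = 11503.12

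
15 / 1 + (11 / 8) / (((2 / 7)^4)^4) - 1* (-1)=365562244654219 / 524288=697254647.55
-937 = -937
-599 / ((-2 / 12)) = 3594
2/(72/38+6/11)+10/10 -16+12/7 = -12.47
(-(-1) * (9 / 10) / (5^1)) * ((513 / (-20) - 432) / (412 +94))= -82377 / 506000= -0.16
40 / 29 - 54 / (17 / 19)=-58.97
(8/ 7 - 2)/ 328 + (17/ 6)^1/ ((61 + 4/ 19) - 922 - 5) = -11909/ 2023350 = -0.01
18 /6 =3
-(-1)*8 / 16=1 / 2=0.50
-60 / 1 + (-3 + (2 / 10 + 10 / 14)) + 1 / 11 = -23868 / 385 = -61.99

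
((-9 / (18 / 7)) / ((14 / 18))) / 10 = -9 / 20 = -0.45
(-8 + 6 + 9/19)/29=-1/19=-0.05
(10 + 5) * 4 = 60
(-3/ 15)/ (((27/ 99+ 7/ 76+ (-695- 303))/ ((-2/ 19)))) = -88/ 4170115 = -0.00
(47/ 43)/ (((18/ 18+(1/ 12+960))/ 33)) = 0.04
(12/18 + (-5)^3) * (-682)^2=-173491252/3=-57830417.33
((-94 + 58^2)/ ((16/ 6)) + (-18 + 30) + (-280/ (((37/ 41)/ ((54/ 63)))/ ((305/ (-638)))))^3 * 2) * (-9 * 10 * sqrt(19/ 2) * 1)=-1216825069846663778895 * sqrt(38)/ 6577141914508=-1140467029.18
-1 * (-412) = 412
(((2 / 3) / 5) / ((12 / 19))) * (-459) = -969 / 10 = -96.90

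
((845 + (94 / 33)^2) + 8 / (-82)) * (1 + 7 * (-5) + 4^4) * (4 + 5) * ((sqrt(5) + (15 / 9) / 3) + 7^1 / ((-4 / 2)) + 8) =8455164150 * sqrt(5) / 4961 + 128236656275 / 14883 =12427307.78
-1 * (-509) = 509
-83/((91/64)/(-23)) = 122176/91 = 1342.59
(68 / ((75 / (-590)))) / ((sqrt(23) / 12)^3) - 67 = -4621824*sqrt(23) / 2645 - 67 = -8447.15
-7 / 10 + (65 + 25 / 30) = 977 / 15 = 65.13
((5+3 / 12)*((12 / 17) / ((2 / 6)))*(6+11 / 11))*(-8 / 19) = -10584 / 323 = -32.77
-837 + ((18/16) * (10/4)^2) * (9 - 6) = -26109/32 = -815.91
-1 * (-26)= 26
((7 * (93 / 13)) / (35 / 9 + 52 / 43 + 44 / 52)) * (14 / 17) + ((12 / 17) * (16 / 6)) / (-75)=131788429 / 19065075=6.91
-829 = -829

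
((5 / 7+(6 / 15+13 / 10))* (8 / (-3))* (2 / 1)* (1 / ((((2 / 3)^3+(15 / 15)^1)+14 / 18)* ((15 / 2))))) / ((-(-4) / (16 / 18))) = -676 / 3675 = -0.18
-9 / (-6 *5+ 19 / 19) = 9 / 29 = 0.31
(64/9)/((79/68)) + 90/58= 158203/20619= 7.67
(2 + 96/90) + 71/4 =1249/60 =20.82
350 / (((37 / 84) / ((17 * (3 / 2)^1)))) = 749700 / 37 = 20262.16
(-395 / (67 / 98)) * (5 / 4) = -96775 / 134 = -722.20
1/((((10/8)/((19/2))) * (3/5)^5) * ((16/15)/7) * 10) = 83125/1296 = 64.14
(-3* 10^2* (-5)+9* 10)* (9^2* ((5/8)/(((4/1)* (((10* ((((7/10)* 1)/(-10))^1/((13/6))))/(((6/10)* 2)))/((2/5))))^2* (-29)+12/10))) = -272068875/706444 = -385.12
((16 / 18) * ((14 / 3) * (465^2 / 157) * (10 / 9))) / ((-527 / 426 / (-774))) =3971530.91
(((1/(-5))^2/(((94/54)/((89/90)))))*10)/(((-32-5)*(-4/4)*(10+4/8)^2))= 0.00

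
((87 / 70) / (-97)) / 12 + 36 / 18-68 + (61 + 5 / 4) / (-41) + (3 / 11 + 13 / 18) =-7333813381 / 110242440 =-66.52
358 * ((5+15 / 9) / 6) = 3580 / 9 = 397.78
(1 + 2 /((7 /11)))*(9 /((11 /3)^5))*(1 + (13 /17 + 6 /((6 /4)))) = 887922 /2737867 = 0.32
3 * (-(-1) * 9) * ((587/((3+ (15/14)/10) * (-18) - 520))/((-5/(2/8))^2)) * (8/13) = -110943/2620475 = -0.04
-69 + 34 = -35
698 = 698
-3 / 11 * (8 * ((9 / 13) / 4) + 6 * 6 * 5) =-7074 / 143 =-49.47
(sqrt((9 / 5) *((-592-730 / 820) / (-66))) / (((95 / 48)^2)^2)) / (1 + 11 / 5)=165888 *sqrt(328894005) / 36734231875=0.08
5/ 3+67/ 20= 301/ 60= 5.02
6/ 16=3/ 8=0.38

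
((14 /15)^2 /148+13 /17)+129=18365783 /141525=129.77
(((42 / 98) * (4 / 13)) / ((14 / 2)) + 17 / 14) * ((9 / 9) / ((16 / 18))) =14139 / 10192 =1.39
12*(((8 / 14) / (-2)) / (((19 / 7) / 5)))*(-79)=9480 / 19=498.95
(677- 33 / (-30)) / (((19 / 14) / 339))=16091313 / 95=169382.24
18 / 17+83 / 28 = 1915 / 476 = 4.02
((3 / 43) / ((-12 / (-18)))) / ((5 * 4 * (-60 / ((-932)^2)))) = -162867 / 2150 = -75.75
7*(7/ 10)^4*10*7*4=117649/ 250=470.60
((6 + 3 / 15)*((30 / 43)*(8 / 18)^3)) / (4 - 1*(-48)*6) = 992 / 762777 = 0.00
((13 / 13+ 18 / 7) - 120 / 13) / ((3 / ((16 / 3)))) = -8240 / 819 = -10.06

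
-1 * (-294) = 294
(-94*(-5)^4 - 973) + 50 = -59673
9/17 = 0.53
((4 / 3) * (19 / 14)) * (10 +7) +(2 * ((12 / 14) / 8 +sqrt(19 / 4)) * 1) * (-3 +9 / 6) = 2557 / 84 - 3 * sqrt(19) / 2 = 23.90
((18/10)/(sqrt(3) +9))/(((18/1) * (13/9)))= 27/3380-3 * sqrt(3)/3380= 0.01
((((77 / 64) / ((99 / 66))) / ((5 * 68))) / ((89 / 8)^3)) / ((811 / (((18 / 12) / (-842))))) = -77 / 20459353004315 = -0.00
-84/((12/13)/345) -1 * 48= -31443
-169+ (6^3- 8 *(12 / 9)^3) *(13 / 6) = 20891 / 81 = 257.91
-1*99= -99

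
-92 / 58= -46 / 29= -1.59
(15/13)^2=225/169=1.33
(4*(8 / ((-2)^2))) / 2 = 4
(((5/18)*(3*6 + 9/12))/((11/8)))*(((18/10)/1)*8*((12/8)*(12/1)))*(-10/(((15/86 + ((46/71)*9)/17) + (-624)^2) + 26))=-11210616000/444628361243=-0.03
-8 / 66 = -4 / 33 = -0.12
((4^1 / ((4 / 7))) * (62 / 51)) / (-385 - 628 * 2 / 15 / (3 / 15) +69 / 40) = -17360 / 1635961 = -0.01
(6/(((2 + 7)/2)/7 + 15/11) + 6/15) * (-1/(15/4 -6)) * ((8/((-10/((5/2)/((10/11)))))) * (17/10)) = -72556/12875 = -5.64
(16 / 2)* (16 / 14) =64 / 7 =9.14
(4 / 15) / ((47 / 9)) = 12 / 235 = 0.05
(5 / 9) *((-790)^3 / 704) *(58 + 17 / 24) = -434182469375 / 19008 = -22842091.19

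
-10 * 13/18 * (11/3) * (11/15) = -1573/81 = -19.42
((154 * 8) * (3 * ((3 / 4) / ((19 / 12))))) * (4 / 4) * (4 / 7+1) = 52272 / 19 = 2751.16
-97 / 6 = -16.17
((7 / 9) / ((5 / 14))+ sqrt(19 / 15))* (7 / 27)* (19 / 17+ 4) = 203* sqrt(285) / 2295+ 19894 / 6885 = 4.38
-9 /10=-0.90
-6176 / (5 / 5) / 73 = -84.60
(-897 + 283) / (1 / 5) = -3070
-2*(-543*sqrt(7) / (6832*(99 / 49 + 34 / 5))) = 19005*sqrt(7) / 1054568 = 0.05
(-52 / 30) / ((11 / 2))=-52 / 165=-0.32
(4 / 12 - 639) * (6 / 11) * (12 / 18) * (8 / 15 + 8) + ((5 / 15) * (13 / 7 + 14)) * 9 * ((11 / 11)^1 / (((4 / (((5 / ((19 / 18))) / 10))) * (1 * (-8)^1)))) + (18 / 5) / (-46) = -1982.58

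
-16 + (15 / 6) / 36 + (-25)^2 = 43853 / 72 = 609.07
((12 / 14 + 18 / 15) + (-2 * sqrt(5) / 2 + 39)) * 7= 1437 / 5 -7 * sqrt(5)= 271.75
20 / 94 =10 / 47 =0.21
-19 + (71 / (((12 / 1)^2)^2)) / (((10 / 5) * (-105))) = -82736711 / 4354560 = -19.00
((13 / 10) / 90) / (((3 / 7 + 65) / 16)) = 182 / 51525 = 0.00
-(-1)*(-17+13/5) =-72/5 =-14.40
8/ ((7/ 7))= 8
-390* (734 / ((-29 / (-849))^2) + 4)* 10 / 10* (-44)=9078863473680 / 841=10795319231.49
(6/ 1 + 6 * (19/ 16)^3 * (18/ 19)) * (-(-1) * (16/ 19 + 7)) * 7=16574313/ 19456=851.89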